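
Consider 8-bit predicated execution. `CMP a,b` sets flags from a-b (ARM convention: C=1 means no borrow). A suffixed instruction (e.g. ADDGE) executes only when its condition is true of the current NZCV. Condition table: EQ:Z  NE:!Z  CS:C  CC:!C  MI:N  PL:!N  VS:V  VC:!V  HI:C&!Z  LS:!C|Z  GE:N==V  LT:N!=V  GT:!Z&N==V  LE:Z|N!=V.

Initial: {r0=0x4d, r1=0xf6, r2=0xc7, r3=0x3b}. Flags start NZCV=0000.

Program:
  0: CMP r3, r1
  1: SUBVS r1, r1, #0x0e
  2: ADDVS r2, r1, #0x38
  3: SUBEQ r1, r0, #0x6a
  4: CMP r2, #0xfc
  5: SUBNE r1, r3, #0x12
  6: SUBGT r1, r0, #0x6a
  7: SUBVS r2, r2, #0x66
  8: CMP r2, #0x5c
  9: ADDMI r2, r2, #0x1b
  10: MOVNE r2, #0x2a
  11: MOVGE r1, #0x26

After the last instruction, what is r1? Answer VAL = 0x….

VAL = 0x29

0: ✓ CMP  NZCV=0000
1: · SUBVS
2: · ADDVS
3: · SUBEQ
4: ✓ CMP  NZCV=1000
5: ✓ SUBNE  r1←0x29
6: · SUBGT
7: · SUBVS
8: ✓ CMP  NZCV=0011
9: · ADDMI
10: ✓ MOVNE  r2←0x2a
11: · MOVGE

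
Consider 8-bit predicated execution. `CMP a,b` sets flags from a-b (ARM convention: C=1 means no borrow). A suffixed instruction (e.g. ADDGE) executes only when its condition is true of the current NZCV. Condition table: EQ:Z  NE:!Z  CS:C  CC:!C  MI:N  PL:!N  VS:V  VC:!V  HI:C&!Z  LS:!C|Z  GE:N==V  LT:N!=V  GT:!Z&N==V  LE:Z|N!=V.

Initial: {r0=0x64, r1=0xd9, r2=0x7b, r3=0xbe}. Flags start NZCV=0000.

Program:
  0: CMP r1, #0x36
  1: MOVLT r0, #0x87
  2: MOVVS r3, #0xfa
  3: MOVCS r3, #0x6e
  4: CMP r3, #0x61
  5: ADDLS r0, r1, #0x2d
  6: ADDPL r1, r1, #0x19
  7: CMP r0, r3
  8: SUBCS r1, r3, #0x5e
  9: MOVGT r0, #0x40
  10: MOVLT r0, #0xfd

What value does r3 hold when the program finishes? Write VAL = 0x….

VAL = 0x6e

0: ✓ CMP  NZCV=1010
1: ✓ MOVLT  r0←0x87
2: · MOVVS
3: ✓ MOVCS  r3←0x6e
4: ✓ CMP  NZCV=0010
5: · ADDLS
6: ✓ ADDPL  r1←0xf2
7: ✓ CMP  NZCV=0011
8: ✓ SUBCS  r1←0x10
9: · MOVGT
10: ✓ MOVLT  r0←0xfd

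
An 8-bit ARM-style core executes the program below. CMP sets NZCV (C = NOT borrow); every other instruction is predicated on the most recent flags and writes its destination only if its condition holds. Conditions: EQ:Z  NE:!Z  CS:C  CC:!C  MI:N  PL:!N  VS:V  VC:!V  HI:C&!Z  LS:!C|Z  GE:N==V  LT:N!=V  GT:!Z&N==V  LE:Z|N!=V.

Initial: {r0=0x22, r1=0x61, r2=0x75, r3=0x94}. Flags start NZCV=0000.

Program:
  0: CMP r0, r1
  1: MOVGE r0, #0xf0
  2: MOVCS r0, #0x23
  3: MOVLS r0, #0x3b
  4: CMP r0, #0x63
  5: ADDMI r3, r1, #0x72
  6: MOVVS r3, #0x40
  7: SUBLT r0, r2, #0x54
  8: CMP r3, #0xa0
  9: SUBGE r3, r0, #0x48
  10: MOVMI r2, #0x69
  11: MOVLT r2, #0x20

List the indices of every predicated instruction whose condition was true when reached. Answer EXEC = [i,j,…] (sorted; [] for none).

0: ✓ CMP  NZCV=1000
1: · MOVGE
2: · MOVCS
3: ✓ MOVLS  r0←0x3b
4: ✓ CMP  NZCV=1000
5: ✓ ADDMI  r3←0xd3
6: · MOVVS
7: ✓ SUBLT  r0←0x21
8: ✓ CMP  NZCV=0010
9: ✓ SUBGE  r3←0xd9
10: · MOVMI
11: · MOVLT

EXEC = [3,5,7,9]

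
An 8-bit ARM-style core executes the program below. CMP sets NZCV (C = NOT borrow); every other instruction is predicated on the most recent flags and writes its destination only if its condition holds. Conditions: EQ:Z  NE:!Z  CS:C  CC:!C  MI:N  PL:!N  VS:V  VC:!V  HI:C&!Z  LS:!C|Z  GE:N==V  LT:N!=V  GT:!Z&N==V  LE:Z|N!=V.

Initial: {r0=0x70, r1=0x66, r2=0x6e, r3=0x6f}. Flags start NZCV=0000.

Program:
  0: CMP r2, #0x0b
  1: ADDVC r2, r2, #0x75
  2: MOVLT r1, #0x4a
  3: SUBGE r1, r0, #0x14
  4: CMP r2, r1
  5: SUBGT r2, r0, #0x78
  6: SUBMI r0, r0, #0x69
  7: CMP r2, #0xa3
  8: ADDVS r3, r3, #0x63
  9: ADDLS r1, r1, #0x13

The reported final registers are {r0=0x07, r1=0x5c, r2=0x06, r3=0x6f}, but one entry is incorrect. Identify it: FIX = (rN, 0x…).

[0] flags=0010 → (cmp)
[1] flags=0010 VC?T → r2=0xe3
[2] flags=0010 LT?F → skip
[3] flags=0010 GE?T → r1=0x5c
[4] flags=1010 → (cmp)
[5] flags=1010 GT?F → skip
[6] flags=1010 MI?T → r0=0x07
[7] flags=0010 → (cmp)
[8] flags=0010 VS?F → skip
[9] flags=0010 LS?F → skip

FIX = (r2, 0xe3)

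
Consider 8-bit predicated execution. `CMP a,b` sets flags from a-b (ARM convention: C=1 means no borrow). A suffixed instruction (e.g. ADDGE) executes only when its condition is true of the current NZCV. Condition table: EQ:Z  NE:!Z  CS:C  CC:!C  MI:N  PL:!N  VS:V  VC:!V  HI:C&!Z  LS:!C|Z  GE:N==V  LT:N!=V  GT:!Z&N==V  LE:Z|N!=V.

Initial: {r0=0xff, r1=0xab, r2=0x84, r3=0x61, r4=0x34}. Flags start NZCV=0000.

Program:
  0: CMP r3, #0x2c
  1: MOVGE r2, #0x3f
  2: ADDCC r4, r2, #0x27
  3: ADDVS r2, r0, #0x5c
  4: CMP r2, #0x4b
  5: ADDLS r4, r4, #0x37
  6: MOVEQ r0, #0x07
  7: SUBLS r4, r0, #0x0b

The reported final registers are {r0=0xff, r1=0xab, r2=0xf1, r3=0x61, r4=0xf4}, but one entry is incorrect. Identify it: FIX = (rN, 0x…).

FIX = (r2, 0x3f)

0: ✓ CMP  NZCV=0010
1: ✓ MOVGE  r2←0x3f
2: · ADDCC
3: · ADDVS
4: ✓ CMP  NZCV=1000
5: ✓ ADDLS  r4←0x6b
6: · MOVEQ
7: ✓ SUBLS  r4←0xf4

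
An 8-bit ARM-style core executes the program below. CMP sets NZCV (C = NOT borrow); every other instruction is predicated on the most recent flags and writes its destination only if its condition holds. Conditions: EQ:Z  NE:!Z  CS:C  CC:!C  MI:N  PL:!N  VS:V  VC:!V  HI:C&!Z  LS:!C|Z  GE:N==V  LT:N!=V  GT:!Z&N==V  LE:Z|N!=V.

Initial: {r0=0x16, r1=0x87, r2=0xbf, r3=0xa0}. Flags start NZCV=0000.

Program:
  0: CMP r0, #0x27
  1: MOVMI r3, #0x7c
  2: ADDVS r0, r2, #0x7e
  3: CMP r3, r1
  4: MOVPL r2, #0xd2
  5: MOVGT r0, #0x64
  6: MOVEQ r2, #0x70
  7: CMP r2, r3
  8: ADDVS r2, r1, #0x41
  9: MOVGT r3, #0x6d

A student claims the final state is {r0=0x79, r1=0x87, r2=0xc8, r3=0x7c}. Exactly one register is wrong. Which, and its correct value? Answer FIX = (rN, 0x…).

FIX = (r0, 0x64)

0: ✓ CMP  NZCV=1000
1: ✓ MOVMI  r3←0x7c
2: · ADDVS
3: ✓ CMP  NZCV=1001
4: · MOVPL
5: ✓ MOVGT  r0←0x64
6: · MOVEQ
7: ✓ CMP  NZCV=0011
8: ✓ ADDVS  r2←0xc8
9: · MOVGT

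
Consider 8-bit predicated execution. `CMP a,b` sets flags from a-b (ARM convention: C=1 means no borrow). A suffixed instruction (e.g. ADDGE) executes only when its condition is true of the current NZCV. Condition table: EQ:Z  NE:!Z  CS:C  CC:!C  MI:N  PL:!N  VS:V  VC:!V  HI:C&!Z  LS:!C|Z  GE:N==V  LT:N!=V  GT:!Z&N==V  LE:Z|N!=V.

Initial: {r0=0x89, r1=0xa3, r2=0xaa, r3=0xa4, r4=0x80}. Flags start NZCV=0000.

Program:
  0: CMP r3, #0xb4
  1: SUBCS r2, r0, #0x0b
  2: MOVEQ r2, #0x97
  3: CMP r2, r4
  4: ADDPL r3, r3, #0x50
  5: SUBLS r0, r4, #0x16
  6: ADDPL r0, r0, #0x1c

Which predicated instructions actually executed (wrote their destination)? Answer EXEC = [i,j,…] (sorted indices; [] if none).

[0] flags=1000 → (cmp)
[1] flags=1000 CS?F → skip
[2] flags=1000 EQ?F → skip
[3] flags=0010 → (cmp)
[4] flags=0010 PL?T → r3=0xf4
[5] flags=0010 LS?F → skip
[6] flags=0010 PL?T → r0=0xa5

EXEC = [4,6]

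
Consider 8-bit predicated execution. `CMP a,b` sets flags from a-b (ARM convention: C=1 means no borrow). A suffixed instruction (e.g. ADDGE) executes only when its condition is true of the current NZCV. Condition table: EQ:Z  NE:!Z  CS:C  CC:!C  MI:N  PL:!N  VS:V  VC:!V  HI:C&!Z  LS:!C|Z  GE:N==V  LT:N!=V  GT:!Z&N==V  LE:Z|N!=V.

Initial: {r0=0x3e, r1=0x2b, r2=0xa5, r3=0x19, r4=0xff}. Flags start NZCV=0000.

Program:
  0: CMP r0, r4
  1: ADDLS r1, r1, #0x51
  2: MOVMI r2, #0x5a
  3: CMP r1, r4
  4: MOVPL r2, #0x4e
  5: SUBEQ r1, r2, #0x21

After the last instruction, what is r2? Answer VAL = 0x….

VAL = 0x4e

[0] flags=0000 → (cmp)
[1] flags=0000 LS?T → r1=0x7c
[2] flags=0000 MI?F → skip
[3] flags=0000 → (cmp)
[4] flags=0000 PL?T → r2=0x4e
[5] flags=0000 EQ?F → skip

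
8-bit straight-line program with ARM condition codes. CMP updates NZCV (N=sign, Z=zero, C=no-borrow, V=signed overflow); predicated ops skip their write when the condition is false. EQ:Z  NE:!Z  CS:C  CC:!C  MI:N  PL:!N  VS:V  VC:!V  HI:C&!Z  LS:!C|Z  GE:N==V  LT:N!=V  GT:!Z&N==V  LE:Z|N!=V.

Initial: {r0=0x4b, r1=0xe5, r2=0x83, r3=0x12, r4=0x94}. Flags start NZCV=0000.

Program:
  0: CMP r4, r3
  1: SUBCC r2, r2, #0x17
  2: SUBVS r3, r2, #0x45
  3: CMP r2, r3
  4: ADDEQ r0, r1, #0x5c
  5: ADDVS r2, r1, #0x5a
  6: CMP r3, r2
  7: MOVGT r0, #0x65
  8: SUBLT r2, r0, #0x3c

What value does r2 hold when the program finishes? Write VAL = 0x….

[0] flags=1010 → (cmp)
[1] flags=1010 CC?F → skip
[2] flags=1010 VS?F → skip
[3] flags=0011 → (cmp)
[4] flags=0011 EQ?F → skip
[5] flags=0011 VS?T → r2=0x3f
[6] flags=1000 → (cmp)
[7] flags=1000 GT?F → skip
[8] flags=1000 LT?T → r2=0x0f

VAL = 0x0f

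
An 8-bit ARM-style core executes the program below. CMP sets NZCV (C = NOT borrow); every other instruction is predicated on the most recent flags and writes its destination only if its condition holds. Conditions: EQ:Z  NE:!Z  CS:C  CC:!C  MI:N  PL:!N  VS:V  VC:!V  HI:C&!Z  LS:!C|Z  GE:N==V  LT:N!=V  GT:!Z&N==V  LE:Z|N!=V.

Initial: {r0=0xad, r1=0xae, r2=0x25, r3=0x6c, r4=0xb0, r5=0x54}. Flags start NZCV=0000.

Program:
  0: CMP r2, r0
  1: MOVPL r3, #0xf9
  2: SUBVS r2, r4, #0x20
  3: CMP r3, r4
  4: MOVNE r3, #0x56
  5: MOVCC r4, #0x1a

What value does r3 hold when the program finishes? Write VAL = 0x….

VAL = 0x56

0: ✓ CMP  NZCV=0000
1: ✓ MOVPL  r3←0xf9
2: · SUBVS
3: ✓ CMP  NZCV=0010
4: ✓ MOVNE  r3←0x56
5: · MOVCC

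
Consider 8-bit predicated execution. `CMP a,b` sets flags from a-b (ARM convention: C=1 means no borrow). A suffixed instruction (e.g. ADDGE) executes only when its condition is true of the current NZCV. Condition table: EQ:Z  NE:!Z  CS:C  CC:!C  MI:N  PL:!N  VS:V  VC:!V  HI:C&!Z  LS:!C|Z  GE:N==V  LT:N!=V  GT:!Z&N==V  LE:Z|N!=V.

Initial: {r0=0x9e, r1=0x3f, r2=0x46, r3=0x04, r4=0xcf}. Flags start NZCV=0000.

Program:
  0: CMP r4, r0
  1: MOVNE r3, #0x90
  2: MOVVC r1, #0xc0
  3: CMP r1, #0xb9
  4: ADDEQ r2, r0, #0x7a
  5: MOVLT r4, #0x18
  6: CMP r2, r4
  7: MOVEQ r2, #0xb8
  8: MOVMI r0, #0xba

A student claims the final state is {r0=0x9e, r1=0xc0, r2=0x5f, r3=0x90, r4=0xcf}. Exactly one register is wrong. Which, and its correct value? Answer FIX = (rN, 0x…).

FIX = (r2, 0x46)

[0] flags=0010 → (cmp)
[1] flags=0010 NE?T → r3=0x90
[2] flags=0010 VC?T → r1=0xc0
[3] flags=0010 → (cmp)
[4] flags=0010 EQ?F → skip
[5] flags=0010 LT?F → skip
[6] flags=0000 → (cmp)
[7] flags=0000 EQ?F → skip
[8] flags=0000 MI?F → skip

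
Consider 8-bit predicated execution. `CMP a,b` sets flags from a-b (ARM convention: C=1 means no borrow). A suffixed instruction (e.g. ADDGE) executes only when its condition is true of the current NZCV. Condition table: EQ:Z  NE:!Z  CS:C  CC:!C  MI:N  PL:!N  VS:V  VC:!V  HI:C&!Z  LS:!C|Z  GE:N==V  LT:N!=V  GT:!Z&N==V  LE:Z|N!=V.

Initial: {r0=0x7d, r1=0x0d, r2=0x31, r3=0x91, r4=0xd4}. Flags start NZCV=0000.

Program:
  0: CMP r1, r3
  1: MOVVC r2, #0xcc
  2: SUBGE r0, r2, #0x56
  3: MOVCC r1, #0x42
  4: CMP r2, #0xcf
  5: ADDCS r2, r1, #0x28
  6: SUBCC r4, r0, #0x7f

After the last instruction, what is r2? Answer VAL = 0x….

VAL = 0xcc

0: ✓ CMP  NZCV=0000
1: ✓ MOVVC  r2←0xcc
2: ✓ SUBGE  r0←0x76
3: ✓ MOVCC  r1←0x42
4: ✓ CMP  NZCV=1000
5: · ADDCS
6: ✓ SUBCC  r4←0xf7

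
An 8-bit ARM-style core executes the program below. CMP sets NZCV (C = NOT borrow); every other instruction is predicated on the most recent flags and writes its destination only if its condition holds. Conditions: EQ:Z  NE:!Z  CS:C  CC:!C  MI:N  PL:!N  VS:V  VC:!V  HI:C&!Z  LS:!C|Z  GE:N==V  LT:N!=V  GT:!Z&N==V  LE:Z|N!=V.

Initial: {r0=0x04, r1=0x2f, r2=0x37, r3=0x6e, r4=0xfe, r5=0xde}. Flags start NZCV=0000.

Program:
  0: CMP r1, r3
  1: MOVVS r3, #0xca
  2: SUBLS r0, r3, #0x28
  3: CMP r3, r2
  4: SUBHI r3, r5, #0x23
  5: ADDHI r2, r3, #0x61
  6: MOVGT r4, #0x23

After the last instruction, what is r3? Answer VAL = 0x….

VAL = 0xbb

0: ✓ CMP  NZCV=1000
1: · MOVVS
2: ✓ SUBLS  r0←0x46
3: ✓ CMP  NZCV=0010
4: ✓ SUBHI  r3←0xbb
5: ✓ ADDHI  r2←0x1c
6: ✓ MOVGT  r4←0x23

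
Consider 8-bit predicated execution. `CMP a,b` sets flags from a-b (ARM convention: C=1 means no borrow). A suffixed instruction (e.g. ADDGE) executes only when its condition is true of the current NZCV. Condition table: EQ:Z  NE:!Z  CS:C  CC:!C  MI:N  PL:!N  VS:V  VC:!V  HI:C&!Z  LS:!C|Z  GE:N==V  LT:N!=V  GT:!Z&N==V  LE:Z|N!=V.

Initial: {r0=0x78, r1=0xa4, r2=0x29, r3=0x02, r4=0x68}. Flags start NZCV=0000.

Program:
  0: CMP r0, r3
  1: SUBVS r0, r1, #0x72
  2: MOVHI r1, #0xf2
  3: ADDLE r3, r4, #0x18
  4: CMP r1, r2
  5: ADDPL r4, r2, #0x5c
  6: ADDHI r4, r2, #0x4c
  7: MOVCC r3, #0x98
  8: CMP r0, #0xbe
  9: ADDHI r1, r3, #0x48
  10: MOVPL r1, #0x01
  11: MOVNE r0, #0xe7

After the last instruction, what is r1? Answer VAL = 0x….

VAL = 0xf2

[0] flags=0010 → (cmp)
[1] flags=0010 VS?F → skip
[2] flags=0010 HI?T → r1=0xf2
[3] flags=0010 LE?F → skip
[4] flags=1010 → (cmp)
[5] flags=1010 PL?F → skip
[6] flags=1010 HI?T → r4=0x75
[7] flags=1010 CC?F → skip
[8] flags=1001 → (cmp)
[9] flags=1001 HI?F → skip
[10] flags=1001 PL?F → skip
[11] flags=1001 NE?T → r0=0xe7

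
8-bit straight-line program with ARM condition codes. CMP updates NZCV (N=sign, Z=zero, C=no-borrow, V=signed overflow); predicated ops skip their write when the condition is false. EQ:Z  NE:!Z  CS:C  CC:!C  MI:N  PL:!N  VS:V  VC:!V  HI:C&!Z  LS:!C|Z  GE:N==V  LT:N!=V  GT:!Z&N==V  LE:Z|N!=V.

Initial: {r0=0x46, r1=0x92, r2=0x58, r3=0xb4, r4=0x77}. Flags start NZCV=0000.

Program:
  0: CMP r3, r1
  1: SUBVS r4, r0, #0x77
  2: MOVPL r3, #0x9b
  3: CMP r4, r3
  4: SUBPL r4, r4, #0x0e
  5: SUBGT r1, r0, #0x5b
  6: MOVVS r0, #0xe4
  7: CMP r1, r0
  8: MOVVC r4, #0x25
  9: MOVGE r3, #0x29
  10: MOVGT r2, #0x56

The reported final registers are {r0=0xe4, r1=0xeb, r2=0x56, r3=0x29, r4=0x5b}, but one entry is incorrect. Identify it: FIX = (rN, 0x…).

[0] flags=0010 → (cmp)
[1] flags=0010 VS?F → skip
[2] flags=0010 PL?T → r3=0x9b
[3] flags=1001 → (cmp)
[4] flags=1001 PL?F → skip
[5] flags=1001 GT?T → r1=0xeb
[6] flags=1001 VS?T → r0=0xe4
[7] flags=0010 → (cmp)
[8] flags=0010 VC?T → r4=0x25
[9] flags=0010 GE?T → r3=0x29
[10] flags=0010 GT?T → r2=0x56

FIX = (r4, 0x25)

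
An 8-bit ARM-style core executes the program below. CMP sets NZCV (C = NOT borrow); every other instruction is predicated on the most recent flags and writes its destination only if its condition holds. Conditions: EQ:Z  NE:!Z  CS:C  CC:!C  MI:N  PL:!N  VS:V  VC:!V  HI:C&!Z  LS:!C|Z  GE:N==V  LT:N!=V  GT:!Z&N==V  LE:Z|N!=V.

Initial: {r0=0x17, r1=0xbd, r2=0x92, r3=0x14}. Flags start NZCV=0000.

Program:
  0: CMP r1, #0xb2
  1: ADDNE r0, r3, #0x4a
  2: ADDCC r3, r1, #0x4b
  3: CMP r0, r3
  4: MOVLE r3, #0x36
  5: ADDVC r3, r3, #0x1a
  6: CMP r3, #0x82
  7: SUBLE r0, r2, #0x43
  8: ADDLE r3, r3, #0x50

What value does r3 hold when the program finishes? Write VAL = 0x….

VAL = 0x2e

[0] flags=0010 → (cmp)
[1] flags=0010 NE?T → r0=0x5e
[2] flags=0010 CC?F → skip
[3] flags=0010 → (cmp)
[4] flags=0010 LE?F → skip
[5] flags=0010 VC?T → r3=0x2e
[6] flags=1001 → (cmp)
[7] flags=1001 LE?F → skip
[8] flags=1001 LE?F → skip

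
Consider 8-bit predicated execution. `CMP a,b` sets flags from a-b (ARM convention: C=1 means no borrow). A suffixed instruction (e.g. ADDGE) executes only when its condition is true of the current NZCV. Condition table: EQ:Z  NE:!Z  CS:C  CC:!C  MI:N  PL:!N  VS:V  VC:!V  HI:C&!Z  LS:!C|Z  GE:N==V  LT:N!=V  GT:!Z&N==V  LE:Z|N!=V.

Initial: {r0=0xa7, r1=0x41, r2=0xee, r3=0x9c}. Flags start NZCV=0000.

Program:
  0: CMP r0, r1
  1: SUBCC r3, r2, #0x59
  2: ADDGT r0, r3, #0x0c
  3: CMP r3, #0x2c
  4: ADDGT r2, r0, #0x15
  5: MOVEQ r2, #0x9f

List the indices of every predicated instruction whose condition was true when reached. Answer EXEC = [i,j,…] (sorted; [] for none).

EXEC = []

[0] flags=0011 → (cmp)
[1] flags=0011 CC?F → skip
[2] flags=0011 GT?F → skip
[3] flags=0011 → (cmp)
[4] flags=0011 GT?F → skip
[5] flags=0011 EQ?F → skip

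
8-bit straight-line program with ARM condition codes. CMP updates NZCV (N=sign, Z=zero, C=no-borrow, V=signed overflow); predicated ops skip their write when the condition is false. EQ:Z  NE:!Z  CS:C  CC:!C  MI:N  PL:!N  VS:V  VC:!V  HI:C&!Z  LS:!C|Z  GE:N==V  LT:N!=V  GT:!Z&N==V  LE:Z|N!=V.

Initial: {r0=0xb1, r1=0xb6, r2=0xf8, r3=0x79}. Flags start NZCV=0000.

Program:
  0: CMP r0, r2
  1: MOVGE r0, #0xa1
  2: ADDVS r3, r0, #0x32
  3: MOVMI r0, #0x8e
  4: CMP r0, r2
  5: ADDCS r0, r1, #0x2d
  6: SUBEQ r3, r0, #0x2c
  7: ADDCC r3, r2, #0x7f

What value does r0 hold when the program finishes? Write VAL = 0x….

0: ✓ CMP  NZCV=1000
1: · MOVGE
2: · ADDVS
3: ✓ MOVMI  r0←0x8e
4: ✓ CMP  NZCV=1000
5: · ADDCS
6: · SUBEQ
7: ✓ ADDCC  r3←0x77

VAL = 0x8e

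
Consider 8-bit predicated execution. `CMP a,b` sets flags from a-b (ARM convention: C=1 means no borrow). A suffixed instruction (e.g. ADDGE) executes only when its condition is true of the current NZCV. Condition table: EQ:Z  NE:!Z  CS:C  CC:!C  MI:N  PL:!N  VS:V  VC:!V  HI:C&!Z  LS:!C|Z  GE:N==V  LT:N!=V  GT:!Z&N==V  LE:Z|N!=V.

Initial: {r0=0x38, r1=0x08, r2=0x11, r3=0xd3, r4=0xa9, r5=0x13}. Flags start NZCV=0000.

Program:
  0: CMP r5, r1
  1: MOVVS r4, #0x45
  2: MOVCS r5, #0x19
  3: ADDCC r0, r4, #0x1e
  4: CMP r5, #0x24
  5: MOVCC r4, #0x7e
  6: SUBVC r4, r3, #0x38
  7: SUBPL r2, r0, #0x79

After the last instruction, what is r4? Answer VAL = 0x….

VAL = 0x9b

0: ✓ CMP  NZCV=0010
1: · MOVVS
2: ✓ MOVCS  r5←0x19
3: · ADDCC
4: ✓ CMP  NZCV=1000
5: ✓ MOVCC  r4←0x7e
6: ✓ SUBVC  r4←0x9b
7: · SUBPL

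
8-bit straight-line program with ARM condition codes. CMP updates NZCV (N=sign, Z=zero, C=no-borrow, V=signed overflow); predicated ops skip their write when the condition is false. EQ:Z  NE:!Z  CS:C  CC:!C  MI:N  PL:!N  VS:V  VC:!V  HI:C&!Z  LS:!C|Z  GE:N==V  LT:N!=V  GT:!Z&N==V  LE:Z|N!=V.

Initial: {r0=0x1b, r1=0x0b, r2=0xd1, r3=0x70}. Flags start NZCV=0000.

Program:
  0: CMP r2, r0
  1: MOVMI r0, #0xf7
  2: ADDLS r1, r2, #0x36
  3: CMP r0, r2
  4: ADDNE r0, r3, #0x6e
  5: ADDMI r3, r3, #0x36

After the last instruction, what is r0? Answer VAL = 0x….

[0] flags=1010 → (cmp)
[1] flags=1010 MI?T → r0=0xf7
[2] flags=1010 LS?F → skip
[3] flags=0010 → (cmp)
[4] flags=0010 NE?T → r0=0xde
[5] flags=0010 MI?F → skip

VAL = 0xde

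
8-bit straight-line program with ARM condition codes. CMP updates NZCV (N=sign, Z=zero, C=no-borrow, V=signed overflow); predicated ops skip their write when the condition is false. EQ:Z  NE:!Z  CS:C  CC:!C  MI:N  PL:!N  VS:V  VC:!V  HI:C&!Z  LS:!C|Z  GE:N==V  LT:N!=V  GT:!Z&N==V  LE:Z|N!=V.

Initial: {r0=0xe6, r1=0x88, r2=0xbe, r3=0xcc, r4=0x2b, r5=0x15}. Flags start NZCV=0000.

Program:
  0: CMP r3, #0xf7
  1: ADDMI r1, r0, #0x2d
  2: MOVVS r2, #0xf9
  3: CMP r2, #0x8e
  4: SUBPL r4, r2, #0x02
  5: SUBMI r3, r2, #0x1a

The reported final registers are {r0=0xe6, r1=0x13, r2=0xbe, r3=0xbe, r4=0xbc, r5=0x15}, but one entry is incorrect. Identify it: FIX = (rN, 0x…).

0: ✓ CMP  NZCV=1000
1: ✓ ADDMI  r1←0x13
2: · MOVVS
3: ✓ CMP  NZCV=0010
4: ✓ SUBPL  r4←0xbc
5: · SUBMI

FIX = (r3, 0xcc)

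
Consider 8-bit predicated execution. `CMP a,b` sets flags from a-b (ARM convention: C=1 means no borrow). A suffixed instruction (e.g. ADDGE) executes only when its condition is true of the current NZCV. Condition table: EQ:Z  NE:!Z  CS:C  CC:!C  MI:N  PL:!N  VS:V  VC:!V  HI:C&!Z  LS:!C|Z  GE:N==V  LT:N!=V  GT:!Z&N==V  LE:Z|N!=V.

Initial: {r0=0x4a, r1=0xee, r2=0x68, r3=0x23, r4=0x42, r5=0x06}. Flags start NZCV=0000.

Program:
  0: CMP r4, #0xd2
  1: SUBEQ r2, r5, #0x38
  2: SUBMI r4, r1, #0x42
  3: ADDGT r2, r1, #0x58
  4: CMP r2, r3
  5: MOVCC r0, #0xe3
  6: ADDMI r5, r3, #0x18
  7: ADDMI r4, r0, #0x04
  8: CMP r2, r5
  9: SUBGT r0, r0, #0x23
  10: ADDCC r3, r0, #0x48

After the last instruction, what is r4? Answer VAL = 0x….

0: ✓ CMP  NZCV=0000
1: · SUBEQ
2: · SUBMI
3: ✓ ADDGT  r2←0x46
4: ✓ CMP  NZCV=0010
5: · MOVCC
6: · ADDMI
7: · ADDMI
8: ✓ CMP  NZCV=0010
9: ✓ SUBGT  r0←0x27
10: · ADDCC

VAL = 0x42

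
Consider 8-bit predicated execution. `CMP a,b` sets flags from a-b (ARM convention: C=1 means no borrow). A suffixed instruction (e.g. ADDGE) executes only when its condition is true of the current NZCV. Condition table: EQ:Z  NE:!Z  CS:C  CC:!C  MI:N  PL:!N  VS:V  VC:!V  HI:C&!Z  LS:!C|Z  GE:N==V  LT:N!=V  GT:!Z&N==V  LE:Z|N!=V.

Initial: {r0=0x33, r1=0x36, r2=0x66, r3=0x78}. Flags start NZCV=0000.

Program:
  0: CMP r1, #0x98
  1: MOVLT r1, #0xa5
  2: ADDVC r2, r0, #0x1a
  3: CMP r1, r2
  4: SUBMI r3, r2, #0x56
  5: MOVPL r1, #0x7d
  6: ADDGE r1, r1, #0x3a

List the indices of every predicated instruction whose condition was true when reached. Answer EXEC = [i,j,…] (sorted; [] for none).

EXEC = [4]

[0] flags=1001 → (cmp)
[1] flags=1001 LT?F → skip
[2] flags=1001 VC?F → skip
[3] flags=1000 → (cmp)
[4] flags=1000 MI?T → r3=0x10
[5] flags=1000 PL?F → skip
[6] flags=1000 GE?F → skip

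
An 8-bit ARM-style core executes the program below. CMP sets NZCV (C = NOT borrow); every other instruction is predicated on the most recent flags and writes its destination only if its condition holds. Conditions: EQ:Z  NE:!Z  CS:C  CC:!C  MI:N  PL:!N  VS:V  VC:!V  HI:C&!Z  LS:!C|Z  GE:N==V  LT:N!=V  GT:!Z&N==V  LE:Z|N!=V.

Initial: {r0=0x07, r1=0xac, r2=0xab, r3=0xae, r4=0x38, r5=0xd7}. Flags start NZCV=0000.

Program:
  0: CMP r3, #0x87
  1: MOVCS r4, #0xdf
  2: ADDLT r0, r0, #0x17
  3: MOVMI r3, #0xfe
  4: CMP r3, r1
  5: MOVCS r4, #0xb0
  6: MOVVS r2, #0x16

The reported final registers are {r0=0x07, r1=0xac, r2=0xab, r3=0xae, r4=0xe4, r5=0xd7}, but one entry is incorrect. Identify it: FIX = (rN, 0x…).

FIX = (r4, 0xb0)

0: ✓ CMP  NZCV=0010
1: ✓ MOVCS  r4←0xdf
2: · ADDLT
3: · MOVMI
4: ✓ CMP  NZCV=0010
5: ✓ MOVCS  r4←0xb0
6: · MOVVS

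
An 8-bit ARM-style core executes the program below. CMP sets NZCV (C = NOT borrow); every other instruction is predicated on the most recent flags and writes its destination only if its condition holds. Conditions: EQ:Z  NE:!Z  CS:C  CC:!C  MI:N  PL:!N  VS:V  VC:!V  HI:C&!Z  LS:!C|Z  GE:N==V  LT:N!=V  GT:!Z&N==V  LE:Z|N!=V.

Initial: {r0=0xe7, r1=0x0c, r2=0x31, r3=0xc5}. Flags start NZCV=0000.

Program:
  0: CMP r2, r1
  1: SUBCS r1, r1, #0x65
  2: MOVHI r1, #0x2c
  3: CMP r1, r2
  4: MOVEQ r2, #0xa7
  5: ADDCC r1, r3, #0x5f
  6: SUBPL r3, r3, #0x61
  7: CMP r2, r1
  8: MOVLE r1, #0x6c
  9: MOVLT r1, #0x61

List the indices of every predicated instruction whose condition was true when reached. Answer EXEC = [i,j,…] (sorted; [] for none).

EXEC = [1,2,5]

[0] flags=0010 → (cmp)
[1] flags=0010 CS?T → r1=0xa7
[2] flags=0010 HI?T → r1=0x2c
[3] flags=1000 → (cmp)
[4] flags=1000 EQ?F → skip
[5] flags=1000 CC?T → r1=0x24
[6] flags=1000 PL?F → skip
[7] flags=0010 → (cmp)
[8] flags=0010 LE?F → skip
[9] flags=0010 LT?F → skip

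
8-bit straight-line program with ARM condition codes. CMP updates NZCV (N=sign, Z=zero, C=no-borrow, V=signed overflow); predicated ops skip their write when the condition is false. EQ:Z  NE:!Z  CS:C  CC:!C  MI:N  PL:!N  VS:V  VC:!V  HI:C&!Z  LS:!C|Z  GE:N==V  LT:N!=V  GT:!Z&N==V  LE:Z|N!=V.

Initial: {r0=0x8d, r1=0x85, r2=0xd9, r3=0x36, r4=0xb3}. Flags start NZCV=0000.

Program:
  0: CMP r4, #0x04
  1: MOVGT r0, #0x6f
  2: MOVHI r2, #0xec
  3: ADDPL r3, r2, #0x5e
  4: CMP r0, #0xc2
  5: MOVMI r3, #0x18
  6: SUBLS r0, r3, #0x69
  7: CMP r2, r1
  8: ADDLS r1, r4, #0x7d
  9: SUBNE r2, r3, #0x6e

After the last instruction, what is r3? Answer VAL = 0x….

VAL = 0x18

0: ✓ CMP  NZCV=1010
1: · MOVGT
2: ✓ MOVHI  r2←0xec
3: · ADDPL
4: ✓ CMP  NZCV=1000
5: ✓ MOVMI  r3←0x18
6: ✓ SUBLS  r0←0xaf
7: ✓ CMP  NZCV=0010
8: · ADDLS
9: ✓ SUBNE  r2←0xaa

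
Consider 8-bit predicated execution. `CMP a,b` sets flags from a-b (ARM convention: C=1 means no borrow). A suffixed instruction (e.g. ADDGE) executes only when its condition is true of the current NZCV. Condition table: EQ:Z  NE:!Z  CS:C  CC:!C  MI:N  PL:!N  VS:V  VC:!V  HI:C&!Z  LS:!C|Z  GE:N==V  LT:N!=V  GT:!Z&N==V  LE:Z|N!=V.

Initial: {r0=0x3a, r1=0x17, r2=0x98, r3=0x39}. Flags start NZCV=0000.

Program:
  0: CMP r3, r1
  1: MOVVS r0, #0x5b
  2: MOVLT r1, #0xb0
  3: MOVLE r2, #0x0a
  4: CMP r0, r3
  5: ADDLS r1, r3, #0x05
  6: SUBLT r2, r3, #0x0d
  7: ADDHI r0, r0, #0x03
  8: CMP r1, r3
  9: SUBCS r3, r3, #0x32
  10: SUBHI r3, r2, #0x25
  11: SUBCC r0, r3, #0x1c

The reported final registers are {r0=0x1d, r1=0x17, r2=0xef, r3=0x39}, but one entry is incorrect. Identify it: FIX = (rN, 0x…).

0: ✓ CMP  NZCV=0010
1: · MOVVS
2: · MOVLT
3: · MOVLE
4: ✓ CMP  NZCV=0010
5: · ADDLS
6: · SUBLT
7: ✓ ADDHI  r0←0x3d
8: ✓ CMP  NZCV=1000
9: · SUBCS
10: · SUBHI
11: ✓ SUBCC  r0←0x1d

FIX = (r2, 0x98)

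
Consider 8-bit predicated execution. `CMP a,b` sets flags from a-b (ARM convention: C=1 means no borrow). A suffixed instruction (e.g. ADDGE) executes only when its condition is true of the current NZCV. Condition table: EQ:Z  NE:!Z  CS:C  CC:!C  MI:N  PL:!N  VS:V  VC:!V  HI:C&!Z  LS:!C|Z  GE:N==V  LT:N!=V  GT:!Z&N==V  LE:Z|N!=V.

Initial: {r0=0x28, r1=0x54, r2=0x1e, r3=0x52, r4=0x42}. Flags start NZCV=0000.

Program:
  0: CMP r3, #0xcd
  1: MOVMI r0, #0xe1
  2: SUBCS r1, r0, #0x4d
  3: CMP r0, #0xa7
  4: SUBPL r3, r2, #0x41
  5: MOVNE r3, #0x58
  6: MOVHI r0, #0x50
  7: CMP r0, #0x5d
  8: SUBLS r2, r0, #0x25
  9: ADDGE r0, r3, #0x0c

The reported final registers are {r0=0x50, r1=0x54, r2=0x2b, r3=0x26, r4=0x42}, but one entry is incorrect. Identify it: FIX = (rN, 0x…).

FIX = (r3, 0x58)

0: ✓ CMP  NZCV=1001
1: ✓ MOVMI  r0←0xe1
2: · SUBCS
3: ✓ CMP  NZCV=0010
4: ✓ SUBPL  r3←0xdd
5: ✓ MOVNE  r3←0x58
6: ✓ MOVHI  r0←0x50
7: ✓ CMP  NZCV=1000
8: ✓ SUBLS  r2←0x2b
9: · ADDGE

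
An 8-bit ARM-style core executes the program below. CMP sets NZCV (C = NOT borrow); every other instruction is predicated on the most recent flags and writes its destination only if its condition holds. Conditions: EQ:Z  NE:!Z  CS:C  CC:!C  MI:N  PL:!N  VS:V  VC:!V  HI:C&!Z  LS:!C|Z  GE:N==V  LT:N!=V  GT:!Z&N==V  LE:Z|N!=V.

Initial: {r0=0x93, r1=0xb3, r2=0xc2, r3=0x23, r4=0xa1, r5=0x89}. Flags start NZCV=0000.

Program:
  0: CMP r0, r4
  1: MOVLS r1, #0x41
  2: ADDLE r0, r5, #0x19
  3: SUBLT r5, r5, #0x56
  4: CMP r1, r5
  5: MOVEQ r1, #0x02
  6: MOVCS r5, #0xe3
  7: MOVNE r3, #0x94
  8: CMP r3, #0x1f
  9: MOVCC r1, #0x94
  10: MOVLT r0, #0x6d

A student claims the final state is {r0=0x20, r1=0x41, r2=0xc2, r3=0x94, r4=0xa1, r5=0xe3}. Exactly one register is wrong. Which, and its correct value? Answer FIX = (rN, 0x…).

0: ✓ CMP  NZCV=1000
1: ✓ MOVLS  r1←0x41
2: ✓ ADDLE  r0←0xa2
3: ✓ SUBLT  r5←0x33
4: ✓ CMP  NZCV=0010
5: · MOVEQ
6: ✓ MOVCS  r5←0xe3
7: ✓ MOVNE  r3←0x94
8: ✓ CMP  NZCV=0011
9: · MOVCC
10: ✓ MOVLT  r0←0x6d

FIX = (r0, 0x6d)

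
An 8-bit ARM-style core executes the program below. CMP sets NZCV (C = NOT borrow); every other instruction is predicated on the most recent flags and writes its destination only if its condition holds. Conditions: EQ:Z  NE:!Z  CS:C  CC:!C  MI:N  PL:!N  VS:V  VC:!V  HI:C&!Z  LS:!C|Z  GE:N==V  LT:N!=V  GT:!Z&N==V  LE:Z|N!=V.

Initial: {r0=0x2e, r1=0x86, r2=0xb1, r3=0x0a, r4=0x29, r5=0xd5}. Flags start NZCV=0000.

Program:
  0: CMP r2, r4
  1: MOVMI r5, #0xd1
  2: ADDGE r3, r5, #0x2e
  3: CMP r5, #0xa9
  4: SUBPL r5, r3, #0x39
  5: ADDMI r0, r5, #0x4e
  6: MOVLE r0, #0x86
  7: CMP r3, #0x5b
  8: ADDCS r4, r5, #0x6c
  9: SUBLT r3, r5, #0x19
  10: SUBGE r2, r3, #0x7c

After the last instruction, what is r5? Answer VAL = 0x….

VAL = 0xd1

0: ✓ CMP  NZCV=1010
1: ✓ MOVMI  r5←0xd1
2: · ADDGE
3: ✓ CMP  NZCV=0010
4: ✓ SUBPL  r5←0xd1
5: · ADDMI
6: · MOVLE
7: ✓ CMP  NZCV=1000
8: · ADDCS
9: ✓ SUBLT  r3←0xb8
10: · SUBGE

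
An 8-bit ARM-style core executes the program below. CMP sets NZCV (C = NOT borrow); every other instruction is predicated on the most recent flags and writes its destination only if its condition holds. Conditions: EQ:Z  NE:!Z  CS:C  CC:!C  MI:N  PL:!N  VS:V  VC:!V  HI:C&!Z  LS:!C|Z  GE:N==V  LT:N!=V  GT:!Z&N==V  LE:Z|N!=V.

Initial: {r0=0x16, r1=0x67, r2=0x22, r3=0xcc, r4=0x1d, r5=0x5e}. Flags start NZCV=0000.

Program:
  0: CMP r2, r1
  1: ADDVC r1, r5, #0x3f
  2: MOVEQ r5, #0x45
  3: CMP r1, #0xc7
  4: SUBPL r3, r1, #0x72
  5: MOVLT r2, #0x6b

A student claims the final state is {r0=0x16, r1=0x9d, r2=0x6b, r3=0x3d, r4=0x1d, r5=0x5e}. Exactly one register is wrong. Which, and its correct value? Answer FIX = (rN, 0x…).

FIX = (r3, 0xcc)

0: ✓ CMP  NZCV=1000
1: ✓ ADDVC  r1←0x9d
2: · MOVEQ
3: ✓ CMP  NZCV=1000
4: · SUBPL
5: ✓ MOVLT  r2←0x6b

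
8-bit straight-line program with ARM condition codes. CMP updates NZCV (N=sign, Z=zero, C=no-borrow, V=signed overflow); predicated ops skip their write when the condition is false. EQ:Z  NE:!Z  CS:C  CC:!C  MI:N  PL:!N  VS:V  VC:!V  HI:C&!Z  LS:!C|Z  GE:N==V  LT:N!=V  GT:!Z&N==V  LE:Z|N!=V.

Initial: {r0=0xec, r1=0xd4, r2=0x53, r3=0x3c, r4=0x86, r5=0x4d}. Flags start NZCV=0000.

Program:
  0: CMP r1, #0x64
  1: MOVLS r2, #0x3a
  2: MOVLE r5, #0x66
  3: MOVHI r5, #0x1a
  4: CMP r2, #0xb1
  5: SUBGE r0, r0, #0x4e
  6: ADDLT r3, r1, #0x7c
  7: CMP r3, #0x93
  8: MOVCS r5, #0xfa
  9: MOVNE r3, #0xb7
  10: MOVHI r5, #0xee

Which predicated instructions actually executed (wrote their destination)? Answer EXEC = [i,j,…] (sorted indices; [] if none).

EXEC = [2,3,5,9]

0: ✓ CMP  NZCV=0011
1: · MOVLS
2: ✓ MOVLE  r5←0x66
3: ✓ MOVHI  r5←0x1a
4: ✓ CMP  NZCV=1001
5: ✓ SUBGE  r0←0x9e
6: · ADDLT
7: ✓ CMP  NZCV=1001
8: · MOVCS
9: ✓ MOVNE  r3←0xb7
10: · MOVHI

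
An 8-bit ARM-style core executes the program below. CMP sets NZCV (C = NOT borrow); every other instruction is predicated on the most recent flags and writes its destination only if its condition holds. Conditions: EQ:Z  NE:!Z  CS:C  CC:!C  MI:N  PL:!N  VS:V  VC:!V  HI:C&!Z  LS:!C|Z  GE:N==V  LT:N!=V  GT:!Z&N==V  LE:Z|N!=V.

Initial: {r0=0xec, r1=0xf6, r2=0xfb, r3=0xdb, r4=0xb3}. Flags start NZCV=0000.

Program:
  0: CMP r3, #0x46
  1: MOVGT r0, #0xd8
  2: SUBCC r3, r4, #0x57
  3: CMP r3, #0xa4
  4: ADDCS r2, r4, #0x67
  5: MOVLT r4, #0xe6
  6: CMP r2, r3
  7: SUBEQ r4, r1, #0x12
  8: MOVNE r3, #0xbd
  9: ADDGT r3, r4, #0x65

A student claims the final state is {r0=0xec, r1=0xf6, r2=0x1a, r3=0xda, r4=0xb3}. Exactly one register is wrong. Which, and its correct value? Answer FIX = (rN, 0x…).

FIX = (r3, 0x18)

[0] flags=1010 → (cmp)
[1] flags=1010 GT?F → skip
[2] flags=1010 CC?F → skip
[3] flags=0010 → (cmp)
[4] flags=0010 CS?T → r2=0x1a
[5] flags=0010 LT?F → skip
[6] flags=0000 → (cmp)
[7] flags=0000 EQ?F → skip
[8] flags=0000 NE?T → r3=0xbd
[9] flags=0000 GT?T → r3=0x18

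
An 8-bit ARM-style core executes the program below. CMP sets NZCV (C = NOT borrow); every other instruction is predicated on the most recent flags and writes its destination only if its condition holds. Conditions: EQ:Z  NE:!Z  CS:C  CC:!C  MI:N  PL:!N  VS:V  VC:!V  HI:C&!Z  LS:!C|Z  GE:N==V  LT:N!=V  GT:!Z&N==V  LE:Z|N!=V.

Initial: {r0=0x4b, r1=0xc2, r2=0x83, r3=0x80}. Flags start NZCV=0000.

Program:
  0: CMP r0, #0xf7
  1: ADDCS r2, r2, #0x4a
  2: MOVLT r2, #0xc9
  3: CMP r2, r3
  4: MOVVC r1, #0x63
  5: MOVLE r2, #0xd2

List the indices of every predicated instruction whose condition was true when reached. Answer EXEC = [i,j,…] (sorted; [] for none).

0: ✓ CMP  NZCV=0000
1: · ADDCS
2: · MOVLT
3: ✓ CMP  NZCV=0010
4: ✓ MOVVC  r1←0x63
5: · MOVLE

EXEC = [4]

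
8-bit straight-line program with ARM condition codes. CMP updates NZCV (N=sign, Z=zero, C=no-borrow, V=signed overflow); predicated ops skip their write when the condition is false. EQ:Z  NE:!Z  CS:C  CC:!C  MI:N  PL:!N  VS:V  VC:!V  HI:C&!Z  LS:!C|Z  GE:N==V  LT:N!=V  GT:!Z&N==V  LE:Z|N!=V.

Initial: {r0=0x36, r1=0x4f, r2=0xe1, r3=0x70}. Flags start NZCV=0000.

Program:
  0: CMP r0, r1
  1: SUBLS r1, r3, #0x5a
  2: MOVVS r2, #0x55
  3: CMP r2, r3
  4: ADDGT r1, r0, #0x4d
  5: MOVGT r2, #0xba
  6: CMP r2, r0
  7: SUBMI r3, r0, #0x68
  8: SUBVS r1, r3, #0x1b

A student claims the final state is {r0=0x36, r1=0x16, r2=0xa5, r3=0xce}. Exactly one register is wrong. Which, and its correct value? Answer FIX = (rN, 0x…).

0: ✓ CMP  NZCV=1000
1: ✓ SUBLS  r1←0x16
2: · MOVVS
3: ✓ CMP  NZCV=0011
4: · ADDGT
5: · MOVGT
6: ✓ CMP  NZCV=1010
7: ✓ SUBMI  r3←0xce
8: · SUBVS

FIX = (r2, 0xe1)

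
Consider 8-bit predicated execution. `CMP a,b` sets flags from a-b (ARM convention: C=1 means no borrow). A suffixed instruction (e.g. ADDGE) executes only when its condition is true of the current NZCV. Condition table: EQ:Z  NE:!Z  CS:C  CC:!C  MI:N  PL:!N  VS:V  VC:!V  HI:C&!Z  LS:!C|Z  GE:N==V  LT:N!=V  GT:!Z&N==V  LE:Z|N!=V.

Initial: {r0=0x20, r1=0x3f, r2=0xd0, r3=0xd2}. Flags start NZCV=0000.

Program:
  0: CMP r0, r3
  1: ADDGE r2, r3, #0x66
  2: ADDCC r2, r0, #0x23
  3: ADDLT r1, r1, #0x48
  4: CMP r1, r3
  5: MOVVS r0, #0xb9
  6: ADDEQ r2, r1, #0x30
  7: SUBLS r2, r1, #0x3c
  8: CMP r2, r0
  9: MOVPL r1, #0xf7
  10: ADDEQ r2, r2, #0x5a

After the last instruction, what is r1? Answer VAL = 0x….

VAL = 0x3f

[0] flags=0000 → (cmp)
[1] flags=0000 GE?T → r2=0x38
[2] flags=0000 CC?T → r2=0x43
[3] flags=0000 LT?F → skip
[4] flags=0000 → (cmp)
[5] flags=0000 VS?F → skip
[6] flags=0000 EQ?F → skip
[7] flags=0000 LS?T → r2=0x03
[8] flags=1000 → (cmp)
[9] flags=1000 PL?F → skip
[10] flags=1000 EQ?F → skip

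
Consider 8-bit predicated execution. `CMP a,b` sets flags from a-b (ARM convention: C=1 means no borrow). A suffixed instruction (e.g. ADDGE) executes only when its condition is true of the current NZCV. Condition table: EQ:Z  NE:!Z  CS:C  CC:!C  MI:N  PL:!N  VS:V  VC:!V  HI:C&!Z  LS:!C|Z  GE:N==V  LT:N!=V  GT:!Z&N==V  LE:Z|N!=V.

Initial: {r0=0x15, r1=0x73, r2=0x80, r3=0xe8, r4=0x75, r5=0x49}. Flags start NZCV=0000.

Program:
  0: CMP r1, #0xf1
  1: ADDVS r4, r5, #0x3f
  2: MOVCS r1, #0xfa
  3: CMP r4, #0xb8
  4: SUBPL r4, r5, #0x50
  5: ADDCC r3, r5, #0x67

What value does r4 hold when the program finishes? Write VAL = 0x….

VAL = 0x88

[0] flags=1001 → (cmp)
[1] flags=1001 VS?T → r4=0x88
[2] flags=1001 CS?F → skip
[3] flags=1000 → (cmp)
[4] flags=1000 PL?F → skip
[5] flags=1000 CC?T → r3=0xb0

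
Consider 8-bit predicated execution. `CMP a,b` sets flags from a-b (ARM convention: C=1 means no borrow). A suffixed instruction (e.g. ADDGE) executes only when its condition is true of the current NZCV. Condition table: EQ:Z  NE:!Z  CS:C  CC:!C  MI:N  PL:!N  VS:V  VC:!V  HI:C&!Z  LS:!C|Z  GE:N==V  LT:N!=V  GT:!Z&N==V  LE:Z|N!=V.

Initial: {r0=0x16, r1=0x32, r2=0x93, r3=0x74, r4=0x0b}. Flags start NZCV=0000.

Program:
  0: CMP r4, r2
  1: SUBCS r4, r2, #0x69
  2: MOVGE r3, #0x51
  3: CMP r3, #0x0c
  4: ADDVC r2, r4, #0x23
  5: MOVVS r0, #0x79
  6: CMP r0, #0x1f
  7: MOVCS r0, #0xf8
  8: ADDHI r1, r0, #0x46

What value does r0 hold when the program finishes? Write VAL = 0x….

VAL = 0x16

0: ✓ CMP  NZCV=0000
1: · SUBCS
2: ✓ MOVGE  r3←0x51
3: ✓ CMP  NZCV=0010
4: ✓ ADDVC  r2←0x2e
5: · MOVVS
6: ✓ CMP  NZCV=1000
7: · MOVCS
8: · ADDHI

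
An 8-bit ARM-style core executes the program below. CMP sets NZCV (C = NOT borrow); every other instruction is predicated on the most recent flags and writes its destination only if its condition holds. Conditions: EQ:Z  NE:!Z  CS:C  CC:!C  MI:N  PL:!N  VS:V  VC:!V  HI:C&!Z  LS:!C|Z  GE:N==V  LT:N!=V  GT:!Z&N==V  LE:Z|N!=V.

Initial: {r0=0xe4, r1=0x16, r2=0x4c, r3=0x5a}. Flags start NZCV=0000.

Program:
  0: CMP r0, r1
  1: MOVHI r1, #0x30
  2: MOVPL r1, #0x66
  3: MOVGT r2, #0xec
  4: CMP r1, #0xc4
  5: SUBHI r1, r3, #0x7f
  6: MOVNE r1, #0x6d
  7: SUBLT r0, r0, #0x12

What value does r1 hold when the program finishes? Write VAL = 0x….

[0] flags=1010 → (cmp)
[1] flags=1010 HI?T → r1=0x30
[2] flags=1010 PL?F → skip
[3] flags=1010 GT?F → skip
[4] flags=0000 → (cmp)
[5] flags=0000 HI?F → skip
[6] flags=0000 NE?T → r1=0x6d
[7] flags=0000 LT?F → skip

VAL = 0x6d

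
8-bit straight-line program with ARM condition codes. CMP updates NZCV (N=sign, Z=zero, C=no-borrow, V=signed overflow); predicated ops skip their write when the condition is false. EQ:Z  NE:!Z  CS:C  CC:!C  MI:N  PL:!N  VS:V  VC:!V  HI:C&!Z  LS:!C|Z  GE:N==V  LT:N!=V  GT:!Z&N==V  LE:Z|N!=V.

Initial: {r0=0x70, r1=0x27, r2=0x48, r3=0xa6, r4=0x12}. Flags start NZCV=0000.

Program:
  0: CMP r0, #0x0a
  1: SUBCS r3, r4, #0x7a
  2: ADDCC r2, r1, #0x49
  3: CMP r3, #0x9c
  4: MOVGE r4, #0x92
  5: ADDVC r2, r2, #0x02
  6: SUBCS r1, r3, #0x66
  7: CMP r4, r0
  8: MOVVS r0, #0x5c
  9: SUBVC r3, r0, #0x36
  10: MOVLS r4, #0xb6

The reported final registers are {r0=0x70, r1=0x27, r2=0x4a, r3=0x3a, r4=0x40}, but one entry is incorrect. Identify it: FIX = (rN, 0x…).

[0] flags=0010 → (cmp)
[1] flags=0010 CS?T → r3=0x98
[2] flags=0010 CC?F → skip
[3] flags=1000 → (cmp)
[4] flags=1000 GE?F → skip
[5] flags=1000 VC?T → r2=0x4a
[6] flags=1000 CS?F → skip
[7] flags=1000 → (cmp)
[8] flags=1000 VS?F → skip
[9] flags=1000 VC?T → r3=0x3a
[10] flags=1000 LS?T → r4=0xb6

FIX = (r4, 0xb6)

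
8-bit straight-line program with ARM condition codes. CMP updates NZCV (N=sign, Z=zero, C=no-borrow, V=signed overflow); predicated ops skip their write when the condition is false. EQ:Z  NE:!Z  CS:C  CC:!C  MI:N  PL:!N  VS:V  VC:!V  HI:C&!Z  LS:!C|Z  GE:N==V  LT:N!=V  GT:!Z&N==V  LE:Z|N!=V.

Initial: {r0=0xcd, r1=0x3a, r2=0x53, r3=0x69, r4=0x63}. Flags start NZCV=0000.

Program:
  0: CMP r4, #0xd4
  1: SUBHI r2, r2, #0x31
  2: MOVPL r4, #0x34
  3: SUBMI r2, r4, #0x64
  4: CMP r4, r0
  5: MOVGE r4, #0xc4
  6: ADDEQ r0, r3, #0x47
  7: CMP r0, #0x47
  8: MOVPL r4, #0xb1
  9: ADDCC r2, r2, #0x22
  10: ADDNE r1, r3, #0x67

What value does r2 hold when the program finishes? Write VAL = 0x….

[0] flags=1001 → (cmp)
[1] flags=1001 HI?F → skip
[2] flags=1001 PL?F → skip
[3] flags=1001 MI?T → r2=0xff
[4] flags=1001 → (cmp)
[5] flags=1001 GE?T → r4=0xc4
[6] flags=1001 EQ?F → skip
[7] flags=1010 → (cmp)
[8] flags=1010 PL?F → skip
[9] flags=1010 CC?F → skip
[10] flags=1010 NE?T → r1=0xd0

VAL = 0xff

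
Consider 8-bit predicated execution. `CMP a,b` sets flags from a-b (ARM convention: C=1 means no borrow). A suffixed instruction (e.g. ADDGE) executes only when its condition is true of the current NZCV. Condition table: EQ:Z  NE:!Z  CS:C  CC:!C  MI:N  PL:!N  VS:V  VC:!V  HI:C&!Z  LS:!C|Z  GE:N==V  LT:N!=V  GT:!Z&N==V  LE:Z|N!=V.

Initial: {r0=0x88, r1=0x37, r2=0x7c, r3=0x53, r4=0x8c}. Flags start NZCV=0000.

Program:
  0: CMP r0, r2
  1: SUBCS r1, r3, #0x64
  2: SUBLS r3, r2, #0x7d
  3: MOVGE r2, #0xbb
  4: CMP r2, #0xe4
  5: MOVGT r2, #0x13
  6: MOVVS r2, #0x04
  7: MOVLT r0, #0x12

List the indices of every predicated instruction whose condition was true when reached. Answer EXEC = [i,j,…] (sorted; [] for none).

EXEC = [1,5,6]

[0] flags=0011 → (cmp)
[1] flags=0011 CS?T → r1=0xef
[2] flags=0011 LS?F → skip
[3] flags=0011 GE?F → skip
[4] flags=1001 → (cmp)
[5] flags=1001 GT?T → r2=0x13
[6] flags=1001 VS?T → r2=0x04
[7] flags=1001 LT?F → skip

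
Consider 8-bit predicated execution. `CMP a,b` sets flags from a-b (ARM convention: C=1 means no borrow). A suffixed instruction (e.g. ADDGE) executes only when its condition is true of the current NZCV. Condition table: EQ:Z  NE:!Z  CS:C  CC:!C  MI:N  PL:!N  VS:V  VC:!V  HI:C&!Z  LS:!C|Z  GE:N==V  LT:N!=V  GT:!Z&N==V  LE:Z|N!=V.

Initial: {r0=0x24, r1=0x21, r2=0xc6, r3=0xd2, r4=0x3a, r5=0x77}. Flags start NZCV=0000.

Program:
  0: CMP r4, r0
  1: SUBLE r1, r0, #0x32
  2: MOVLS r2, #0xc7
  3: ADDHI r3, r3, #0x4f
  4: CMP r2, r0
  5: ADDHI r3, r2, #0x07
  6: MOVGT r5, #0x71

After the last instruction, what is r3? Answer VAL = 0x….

[0] flags=0010 → (cmp)
[1] flags=0010 LE?F → skip
[2] flags=0010 LS?F → skip
[3] flags=0010 HI?T → r3=0x21
[4] flags=1010 → (cmp)
[5] flags=1010 HI?T → r3=0xcd
[6] flags=1010 GT?F → skip

VAL = 0xcd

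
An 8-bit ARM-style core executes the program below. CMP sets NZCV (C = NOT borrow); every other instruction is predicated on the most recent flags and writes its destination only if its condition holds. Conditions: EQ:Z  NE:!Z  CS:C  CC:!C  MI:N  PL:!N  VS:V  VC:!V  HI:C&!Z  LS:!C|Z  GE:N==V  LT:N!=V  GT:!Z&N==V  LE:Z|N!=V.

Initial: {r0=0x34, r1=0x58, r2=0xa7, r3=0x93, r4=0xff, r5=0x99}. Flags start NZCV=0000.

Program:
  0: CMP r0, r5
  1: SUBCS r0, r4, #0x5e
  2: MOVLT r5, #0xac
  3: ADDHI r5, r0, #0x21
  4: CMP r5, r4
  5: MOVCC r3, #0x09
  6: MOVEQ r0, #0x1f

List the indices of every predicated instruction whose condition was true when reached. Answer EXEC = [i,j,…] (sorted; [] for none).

EXEC = [5]

[0] flags=1001 → (cmp)
[1] flags=1001 CS?F → skip
[2] flags=1001 LT?F → skip
[3] flags=1001 HI?F → skip
[4] flags=1000 → (cmp)
[5] flags=1000 CC?T → r3=0x09
[6] flags=1000 EQ?F → skip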